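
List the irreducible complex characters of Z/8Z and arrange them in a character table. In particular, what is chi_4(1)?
Character table of Z/8Z (irreps indexed chi_0,...,chi_7 with chi_k(m) = zeta_8^(k*m), zeta_8 = exp(2*pi*i/8)):
  irrep \ class  {0} (size 1)  {1} (size 1)    {2} (size 1)  {3} (size 1)    {4} (size 1)  {5} (size 1)    {6} (size 1)  {7} (size 1)  
  chi_0          1             1               1             1               1             1               1             1             
  chi_1          1             exp(I*pi/4)     I             exp(3*I*pi/4)   -1            exp(-3*I*pi/4)  -I            exp(-I*pi/4)  
  chi_2          1             I               -1            -I              1             I               -1            -I            
  chi_3          1             exp(3*I*pi/4)   -I            exp(I*pi/4)     -1            exp(-I*pi/4)    I             exp(-3*I*pi/4)
  chi_4          1             -1              1             -1              1             -1              1             -1            
  chi_5          1             exp(-3*I*pi/4)  I             exp(-I*pi/4)    -1            exp(I*pi/4)     -I            exp(3*I*pi/4) 
  chi_6          1             -I              -1            I               1             -I              -1            I             
  chi_7          1             exp(-I*pi/4)    -I            exp(-3*I*pi/4)  -1            exp(3*I*pi/4)   I             exp(I*pi/4)   

Spot check: chi_4(1) = zeta_8^(4*1) = zeta_8^4 = -1.

Argument: Z/8Z is abelian, so all 8 irreducible complex representations are 1-dimensional. They are given by chi_k(m) = zeta_8^(k*m) for k = 0,...,7. Row orthogonality: sum_m chi_k(m) conj(chi_l(m)) = 8 * [k = l].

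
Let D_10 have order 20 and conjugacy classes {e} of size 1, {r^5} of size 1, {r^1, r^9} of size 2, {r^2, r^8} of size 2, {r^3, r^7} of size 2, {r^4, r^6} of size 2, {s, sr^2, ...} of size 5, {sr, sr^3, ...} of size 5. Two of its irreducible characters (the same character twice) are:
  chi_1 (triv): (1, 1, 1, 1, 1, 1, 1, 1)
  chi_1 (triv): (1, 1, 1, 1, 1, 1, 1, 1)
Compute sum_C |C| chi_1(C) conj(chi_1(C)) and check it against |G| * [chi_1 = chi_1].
Sum = 20 = |G| = 20; so <chi_1, chi_1> = 1 (norm-1 confirms irreducibility).

Compute term by term over conjugacy classes (|C| * chi_1(C) * conj(chi_1(C))):
  1*(1)*conj(1) + 1*(1)*conj(1) + 2*(1)*conj(1) + 2*(1)*conj(1) + 2*(1)*conj(1) + 2*(1)*conj(1) + 5*(1)*conj(1) + 5*(1)*conj(1)
  = (1) + (1) + (2) + (2) + (2) + (2) + (5) + (5)
  = 20.
Dividing by |G| = 20 gives 20/20 = 1, matching the row-orthogonality relation <chi_1, chi_1> = [chi_1 = chi_1].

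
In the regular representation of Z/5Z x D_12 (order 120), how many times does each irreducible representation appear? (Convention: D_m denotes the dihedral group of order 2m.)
Each irreducible V_i of dimension d_i appears with multiplicity d_i, i.e. rho_reg = (direct sum over all irreducibles V_i) d_i V_i. The irreducible dimensions for Z/5Z x D_12 are 1, 1, 1, 1, 1, 1, 1, 1, 1, 1, 1, 1, 1, 1, 1, 1, 1, 1, 1, 1, 2, 2, 2, 2, 2, 2, 2, 2, 2, 2, 2, 2, 2, 2, 2, 2, 2, 2, 2, 2, 2, 2, 2, 2, 2: 20 irreducibles of dimension 1, each with multiplicity 1; 25 irreducibles of dimension 2, each with multiplicity 2. Total dimension 20*1*1 + 25*2*2 = 120 = |G|.

Proof sketch: General theorem: in the regular representation of a finite group G, each irreducible appears with multiplicity equal to its dimension. Check: dim(rho_reg) = sum d_i^2 = 1 + 1 + 1 + 1 + 1 + 1 + 1 + 1 + 1 + 1 + 1 + 1 + 1 + 1 + 1 + 1 + 1 + 1 + 1 + 1 + 4 + 4 + 4 + 4 + 4 + 4 + 4 + 4 + 4 + 4 + 4 + 4 + 4 + 4 + 4 + 4 + 4 + 4 + 4 + 4 + 4 + 4 + 4 + 4 + 4 = 120 = |G|.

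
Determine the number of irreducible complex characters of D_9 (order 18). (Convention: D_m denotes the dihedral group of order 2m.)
6

Working: The number of irreducible complex representations of a finite group equals its number of conjugacy classes. D_9 has 6 conjugacy classes ((n+3)/2 for n odd), so D_9 (order 18) has exactly 6 irreducible complex representations.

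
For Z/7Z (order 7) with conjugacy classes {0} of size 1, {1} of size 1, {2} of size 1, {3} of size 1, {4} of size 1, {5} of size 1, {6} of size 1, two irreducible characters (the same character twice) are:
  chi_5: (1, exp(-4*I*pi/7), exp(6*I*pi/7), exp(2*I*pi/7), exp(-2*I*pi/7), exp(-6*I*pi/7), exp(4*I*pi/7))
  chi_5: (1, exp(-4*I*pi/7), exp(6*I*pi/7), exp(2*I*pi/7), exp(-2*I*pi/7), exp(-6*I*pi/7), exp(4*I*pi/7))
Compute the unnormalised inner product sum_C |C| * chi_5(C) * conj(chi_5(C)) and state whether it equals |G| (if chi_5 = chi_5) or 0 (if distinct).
Sum = 7 = |G| = 7; so <chi_5, chi_5> = 1 (norm-1 confirms irreducibility).

Solution. Compute term by term over conjugacy classes (|C| * chi_5(C) * conj(chi_5(C))):
  1*(1)*conj(1) + 1*(exp(-4*I*pi/7))*conj(exp(-4*I*pi/7)) + 1*(exp(6*I*pi/7))*conj(exp(6*I*pi/7)) + 1*(exp(2*I*pi/7))*conj(exp(2*I*pi/7)) + 1*(exp(-2*I*pi/7))*conj(exp(-2*I*pi/7)) + 1*(exp(-6*I*pi/7))*conj(exp(-6*I*pi/7)) + 1*(exp(4*I*pi/7))*conj(exp(4*I*pi/7))
  = (1) + (1) + (1) + (1) + (1) + (1) + (1)
  = 7.
(Exp terms are combined using exp(i*s)*conj(exp(i*t)) = exp(i*(s-t)), and sums of them are collapsed using the identity that for every m > 1 the m distinct m-th roots of unity sum to 0, e.g. 1 + exp(2*I*pi/3) + exp(-2*I*pi/3) = 0.)
Dividing by |G| = 7 gives 7/7 = 1, matching the row-orthogonality relation <chi_5, chi_5> = [chi_5 = chi_5].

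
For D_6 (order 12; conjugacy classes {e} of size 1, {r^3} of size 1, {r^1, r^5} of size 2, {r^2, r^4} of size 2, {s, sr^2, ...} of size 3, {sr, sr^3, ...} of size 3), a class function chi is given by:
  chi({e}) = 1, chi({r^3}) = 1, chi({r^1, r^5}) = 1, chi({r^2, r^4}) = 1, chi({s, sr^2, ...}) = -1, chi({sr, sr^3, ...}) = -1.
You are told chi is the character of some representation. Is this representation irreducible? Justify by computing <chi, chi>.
Irreducible: <chi, chi> = 1.

Derivation: <chi, chi> = (1/|G|) sum_C |C| * |chi(C)|^2 = (1/12)[1*|1|^2 + 1*|1|^2 + 2*|1|^2 + 2*|1|^2 + 3*|-1|^2 + 3*|-1|^2]
  = (1/12)[(1) + (1) + (2) + (2) + (3) + (3)] = 12/12 = 1.
A character is irreducible iff <chi, chi> = 1, so this representation is irreducible.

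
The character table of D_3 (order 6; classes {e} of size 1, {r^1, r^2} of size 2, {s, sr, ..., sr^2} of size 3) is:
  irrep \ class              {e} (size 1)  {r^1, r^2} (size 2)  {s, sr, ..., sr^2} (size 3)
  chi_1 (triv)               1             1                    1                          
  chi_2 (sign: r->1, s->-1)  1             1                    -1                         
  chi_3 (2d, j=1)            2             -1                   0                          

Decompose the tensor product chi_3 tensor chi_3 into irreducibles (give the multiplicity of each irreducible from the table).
chi_3 tensor chi_3 = chi_1 + chi_2 + chi_3 (all other irreducibles have multiplicity 0).

Argument: The character of a tensor product is the pointwise product (chi_3 * chi_3)(C) = chi_3(C) * chi_3(C):
  {e}: (2)*(2), {r^1, r^2}: (-1)*(-1), {s, sr, ..., sr^2}: (0)*(0)
so (chi_3 * chi_3) takes values
  {e} -> 4, {r^1, r^2} -> 1, {s, sr, ..., sr^2} -> 0.
Now take the inner product of this character with each irreducible chi from the table, <chi_3*chi_3, chi> = (1/6) sum_C |C| (chi_3*chi_3)(C) conj(chi(C)):
  <chi_3*chi_3, chi_1> = (1/6)[1*(4)*conj(1) + 2*(1)*conj(1) + 3*(0)*conj(1)]
      = (1/6)[(4) + (2) + (0)] = 6/6 = 1
  <chi_3*chi_3, chi_2> = (1/6)[1*(4)*conj(1) + 2*(1)*conj(1) + 3*(0)*conj(-1)]
      = (1/6)[(4) + (2) + (0)] = 6/6 = 1
  <chi_3*chi_3, chi_3> = (1/6)[1*(4)*conj(2) + 2*(1)*conj(-1) + 3*(0)*conj(0)]
      = (1/6)[(8) + (-2) + (0)] = 6/6 = 1
Hence the multiplicities are chi_1: 1, chi_2: 1, chi_3: 1. Dimension check: dim(chi_3)*dim(chi_3) = 2*2 = 4 and sum (mult * dim) = 1*1 + 1*1 + 1*2 = 4.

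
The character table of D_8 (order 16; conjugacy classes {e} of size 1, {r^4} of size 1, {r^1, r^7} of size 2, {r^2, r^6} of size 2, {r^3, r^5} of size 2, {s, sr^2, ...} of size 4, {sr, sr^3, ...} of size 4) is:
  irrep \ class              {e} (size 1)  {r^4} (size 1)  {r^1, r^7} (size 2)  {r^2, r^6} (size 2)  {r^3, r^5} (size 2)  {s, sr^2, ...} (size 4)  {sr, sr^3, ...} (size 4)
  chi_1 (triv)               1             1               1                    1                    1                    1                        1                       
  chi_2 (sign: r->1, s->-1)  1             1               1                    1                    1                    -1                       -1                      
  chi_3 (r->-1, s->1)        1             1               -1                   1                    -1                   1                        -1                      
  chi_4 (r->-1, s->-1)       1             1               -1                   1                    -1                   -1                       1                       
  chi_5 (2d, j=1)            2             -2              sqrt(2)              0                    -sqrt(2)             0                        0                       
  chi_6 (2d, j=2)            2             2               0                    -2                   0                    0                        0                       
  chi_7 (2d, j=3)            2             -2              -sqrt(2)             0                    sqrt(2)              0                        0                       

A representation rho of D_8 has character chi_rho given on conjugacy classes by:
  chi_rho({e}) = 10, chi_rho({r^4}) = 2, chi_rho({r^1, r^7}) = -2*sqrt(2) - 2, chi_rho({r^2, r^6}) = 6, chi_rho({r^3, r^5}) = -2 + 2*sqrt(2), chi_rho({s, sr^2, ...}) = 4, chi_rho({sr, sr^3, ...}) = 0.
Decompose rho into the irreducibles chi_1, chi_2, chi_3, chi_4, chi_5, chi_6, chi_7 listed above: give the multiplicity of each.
Multiplicities: chi_1: 2, chi_2: 0, chi_3: 3, chi_4: 1, chi_5: 0, chi_6: 0, chi_7: 2.

Why: Use <chi_rho, chi> = (1/|G|) sum_C |C| * chi_rho(C) * conj(chi(C)) with |G| = 16 for each irreducible chi in the table:
  <chi_rho, chi_1> = (1/16)[1*(10)*conj(1) + 1*(2)*conj(1) + 2*(-2*sqrt(2) - 2)*conj(1) + 2*(6)*conj(1) + 2*(-2 + 2*sqrt(2))*conj(1) + 4*(4)*conj(1) + 4*(0)*conj(1)]
      = (1/16)[(10) + (2) + (-4*sqrt(2) - 4) + (12) + (-4 + 4*sqrt(2)) + (16) + (0)] = 32/16 = 2
  <chi_rho, chi_2> = (1/16)[1*(10)*conj(1) + 1*(2)*conj(1) + 2*(-2*sqrt(2) - 2)*conj(1) + 2*(6)*conj(1) + 2*(-2 + 2*sqrt(2))*conj(1) + 4*(4)*conj(-1) + 4*(0)*conj(-1)]
      = (1/16)[(10) + (2) + (-4*sqrt(2) - 4) + (12) + (-4 + 4*sqrt(2)) + (-16) + (0)] = 0/16 = 0
  <chi_rho, chi_3> = (1/16)[1*(10)*conj(1) + 1*(2)*conj(1) + 2*(-2*sqrt(2) - 2)*conj(-1) + 2*(6)*conj(1) + 2*(-2 + 2*sqrt(2))*conj(-1) + 4*(4)*conj(1) + 4*(0)*conj(-1)]
      = (1/16)[(10) + (2) + (4 + 4*sqrt(2)) + (12) + (4 - 4*sqrt(2)) + (16) + (0)] = 48/16 = 3
  <chi_rho, chi_4> = (1/16)[1*(10)*conj(1) + 1*(2)*conj(1) + 2*(-2*sqrt(2) - 2)*conj(-1) + 2*(6)*conj(1) + 2*(-2 + 2*sqrt(2))*conj(-1) + 4*(4)*conj(-1) + 4*(0)*conj(1)]
      = (1/16)[(10) + (2) + (4 + 4*sqrt(2)) + (12) + (4 - 4*sqrt(2)) + (-16) + (0)] = 16/16 = 1
  <chi_rho, chi_5> = (1/16)[1*(10)*conj(2) + 1*(2)*conj(-2) + 2*(-2*sqrt(2) - 2)*conj(sqrt(2)) + 2*(6)*conj(0) + 2*(-2 + 2*sqrt(2))*conj(-sqrt(2)) + 4*(4)*conj(0) + 4*(0)*conj(0)]
      = (1/16)[(20) + (-4) + (-8 - 4*sqrt(2)) + (0) + (-8 + 4*sqrt(2)) + (0) + (0)] = 0/16 = 0
  <chi_rho, chi_6> = (1/16)[1*(10)*conj(2) + 1*(2)*conj(2) + 2*(-2*sqrt(2) - 2)*conj(0) + 2*(6)*conj(-2) + 2*(-2 + 2*sqrt(2))*conj(0) + 4*(4)*conj(0) + 4*(0)*conj(0)]
      = (1/16)[(20) + (4) + (0) + (-24) + (0) + (0) + (0)] = 0/16 = 0
  <chi_rho, chi_7> = (1/16)[1*(10)*conj(2) + 1*(2)*conj(-2) + 2*(-2*sqrt(2) - 2)*conj(-sqrt(2)) + 2*(6)*conj(0) + 2*(-2 + 2*sqrt(2))*conj(sqrt(2)) + 4*(4)*conj(0) + 4*(0)*conj(0)]
      = (1/16)[(20) + (-4) + (4*sqrt(2) + 8) + (0) + (8 - 4*sqrt(2)) + (0) + (0)] = 32/16 = 2
Dimension check: dim(rho) = sum (mult * dim) = 2*1 + 0*1 + 3*1 + 1*1 + 0*2 + 0*2 + 2*2 = 10 = chi_rho(e) = 10.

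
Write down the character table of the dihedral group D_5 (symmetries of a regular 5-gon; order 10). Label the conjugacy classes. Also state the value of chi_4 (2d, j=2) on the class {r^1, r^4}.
Conjugacy classes: {e} of size 1, {r^1, r^4} of size 2, {r^2, r^3} of size 2, {s, sr, ..., sr^4} of size 5.
Character table:
  irrep \ class              {e} (size 1)  {r^1, r^4} (size 2)  {r^2, r^3} (size 2)  {s, sr, ..., sr^4} (size 5)
  chi_1 (triv)               1             1                    1                    1                          
  chi_2 (sign: r->1, s->-1)  1             1                    1                    -1                         
  chi_3 (2d, j=1)            2             -1/2 + sqrt(5)/2     -sqrt(5)/2 - 1/2     0                          
  chi_4 (2d, j=2)            2             -sqrt(5)/2 - 1/2     -1/2 + sqrt(5)/2     0                          

Spot check: chi_4 (2d, j=2) on {r^1, r^4} = -sqrt(5)/2 - 1/2.

Justification: D_5 has order 2*5 = 10 with 4 conjugacy classes, hence 4 irreducibles. Sum of squared dims 1 + 1 + 4 + 4 = 10 = |G|. Linear characters come from the abelianisation; the 2-dimensional irreps have character r^k -> 2*cos(2*pi*j*k/5), reflections -> 0.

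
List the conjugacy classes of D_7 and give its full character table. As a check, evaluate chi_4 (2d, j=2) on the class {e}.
Conjugacy classes: {e} of size 1, {r^1, r^6} of size 2, {r^2, r^5} of size 2, {r^3, r^4} of size 2, {s, sr, ..., sr^6} of size 7.
Character table:
  irrep \ class              {e} (size 1)  {r^1, r^6} (size 2)  {r^2, r^5} (size 2)  {r^3, r^4} (size 2)  {s, sr, ..., sr^6} (size 7)
  chi_1 (triv)               1             1                    1                    1                    1                          
  chi_2 (sign: r->1, s->-1)  1             1                    1                    1                    -1                         
  chi_3 (2d, j=1)            2             2*cos(2*pi/7)        -2*cos(3*pi/7)       -2*cos(pi/7)         0                          
  chi_4 (2d, j=2)            2             -2*cos(3*pi/7)       -2*cos(pi/7)         2*cos(2*pi/7)        0                          
  chi_5 (2d, j=3)            2             -2*cos(pi/7)         2*cos(2*pi/7)        -2*cos(3*pi/7)       0                          

Spot check: chi_4 (2d, j=2) on {e} = 2.

Working: D_7 has order 2*7 = 14 with 5 conjugacy classes, hence 5 irreducibles. Sum of squared dims 1 + 1 + 4 + 4 + 4 = 14 = |G|. Linear characters come from the abelianisation; the 2-dimensional irreps have character r^k -> 2*cos(2*pi*j*k/7), reflections -> 0.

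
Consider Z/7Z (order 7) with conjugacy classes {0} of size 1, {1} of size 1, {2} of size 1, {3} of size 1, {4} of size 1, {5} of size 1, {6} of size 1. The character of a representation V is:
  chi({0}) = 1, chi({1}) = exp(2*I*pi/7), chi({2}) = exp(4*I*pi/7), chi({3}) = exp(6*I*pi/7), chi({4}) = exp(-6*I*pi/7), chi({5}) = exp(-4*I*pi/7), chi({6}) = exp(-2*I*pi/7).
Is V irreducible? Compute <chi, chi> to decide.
Irreducible: <chi, chi> = 1.

Reasoning: <chi, chi> = (1/|G|) sum_C |C| * |chi(C)|^2 = (1/7)[1*|1|^2 + 1*|exp(2*I*pi/7)|^2 + 1*|exp(4*I*pi/7)|^2 + 1*|exp(6*I*pi/7)|^2 + 1*|exp(-6*I*pi/7)|^2 + 1*|exp(-4*I*pi/7)|^2 + 1*|exp(-2*I*pi/7)|^2]
  = (1/7)[(1) + (1) + (1) + (1) + (1) + (1) + (1)] = 7/7 = 1.
(Exp terms are combined using exp(i*s)*conj(exp(i*t)) = exp(i*(s-t)), and sums of them are collapsed using the identity that for every m > 1 the m distinct m-th roots of unity sum to 0, e.g. 1 + exp(2*I*pi/3) + exp(-2*I*pi/3) = 0.)
A character is irreducible iff <chi, chi> = 1, so this representation is irreducible.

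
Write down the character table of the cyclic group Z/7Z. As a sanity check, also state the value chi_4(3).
Character table of Z/7Z (irreps indexed chi_0,...,chi_6 with chi_k(m) = zeta_7^(k*m), zeta_7 = exp(2*pi*i/7)):
  irrep \ class  {0} (size 1)  {1} (size 1)    {2} (size 1)    {3} (size 1)    {4} (size 1)    {5} (size 1)    {6} (size 1)  
  chi_0          1             1               1               1               1               1               1             
  chi_1          1             exp(2*I*pi/7)   exp(4*I*pi/7)   exp(6*I*pi/7)   exp(-6*I*pi/7)  exp(-4*I*pi/7)  exp(-2*I*pi/7)
  chi_2          1             exp(4*I*pi/7)   exp(-6*I*pi/7)  exp(-2*I*pi/7)  exp(2*I*pi/7)   exp(6*I*pi/7)   exp(-4*I*pi/7)
  chi_3          1             exp(6*I*pi/7)   exp(-2*I*pi/7)  exp(4*I*pi/7)   exp(-4*I*pi/7)  exp(2*I*pi/7)   exp(-6*I*pi/7)
  chi_4          1             exp(-6*I*pi/7)  exp(2*I*pi/7)   exp(-4*I*pi/7)  exp(4*I*pi/7)   exp(-2*I*pi/7)  exp(6*I*pi/7) 
  chi_5          1             exp(-4*I*pi/7)  exp(6*I*pi/7)   exp(2*I*pi/7)   exp(-2*I*pi/7)  exp(-6*I*pi/7)  exp(4*I*pi/7) 
  chi_6          1             exp(-2*I*pi/7)  exp(-4*I*pi/7)  exp(-6*I*pi/7)  exp(6*I*pi/7)   exp(4*I*pi/7)   exp(2*I*pi/7) 

Spot check: chi_4(3) = zeta_7^(4*3) = zeta_7^12 = exp(-4*I*pi/7).

Z/7Z is abelian, so all 7 irreducible complex representations are 1-dimensional. They are given by chi_k(m) = zeta_7^(k*m) for k = 0,...,6. Row orthogonality: sum_m chi_k(m) conj(chi_l(m)) = 7 * [k = l].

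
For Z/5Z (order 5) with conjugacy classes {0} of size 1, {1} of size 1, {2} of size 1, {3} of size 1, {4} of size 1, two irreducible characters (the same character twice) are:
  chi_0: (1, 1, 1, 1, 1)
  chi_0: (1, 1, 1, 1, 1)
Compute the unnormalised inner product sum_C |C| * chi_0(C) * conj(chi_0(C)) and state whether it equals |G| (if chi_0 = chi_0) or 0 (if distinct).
Sum = 5 = |G| = 5; so <chi_0, chi_0> = 1 (norm-1 confirms irreducibility).

Reasoning: Compute term by term over conjugacy classes (|C| * chi_0(C) * conj(chi_0(C))):
  1*(1)*conj(1) + 1*(1)*conj(1) + 1*(1)*conj(1) + 1*(1)*conj(1) + 1*(1)*conj(1)
  = (1) + (1) + (1) + (1) + (1)
  = 5.
(Exp terms are combined using exp(i*s)*conj(exp(i*t)) = exp(i*(s-t)), and sums of them are collapsed using the identity that for every m > 1 the m distinct m-th roots of unity sum to 0, e.g. 1 + exp(2*I*pi/3) + exp(-2*I*pi/3) = 0.)
Dividing by |G| = 5 gives 5/5 = 1, matching the row-orthogonality relation <chi_0, chi_0> = [chi_0 = chi_0].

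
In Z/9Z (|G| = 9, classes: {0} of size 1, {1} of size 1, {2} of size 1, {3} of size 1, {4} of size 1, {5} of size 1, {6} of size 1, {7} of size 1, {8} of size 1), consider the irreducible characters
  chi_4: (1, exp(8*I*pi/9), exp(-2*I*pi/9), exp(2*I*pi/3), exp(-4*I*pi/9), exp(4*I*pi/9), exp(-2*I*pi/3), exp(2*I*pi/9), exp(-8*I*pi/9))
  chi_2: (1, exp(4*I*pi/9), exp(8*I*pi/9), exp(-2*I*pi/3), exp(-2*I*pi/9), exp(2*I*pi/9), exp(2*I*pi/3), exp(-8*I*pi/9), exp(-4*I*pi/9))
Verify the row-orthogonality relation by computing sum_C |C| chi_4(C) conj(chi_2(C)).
Sum = 0; so <chi_4, chi_2> = 0 (distinct irreducibles are orthogonal).

Why: Compute term by term over conjugacy classes (|C| * chi_4(C) * conj(chi_2(C))):
  1*(1)*conj(1) + 1*(exp(8*I*pi/9))*conj(exp(4*I*pi/9)) + 1*(exp(-2*I*pi/9))*conj(exp(8*I*pi/9)) + 1*(exp(2*I*pi/3))*conj(exp(-2*I*pi/3)) + 1*(exp(-4*I*pi/9))*conj(exp(-2*I*pi/9)) + 1*(exp(4*I*pi/9))*conj(exp(2*I*pi/9)) + 1*(exp(-2*I*pi/3))*conj(exp(2*I*pi/3)) + 1*(exp(2*I*pi/9))*conj(exp(-8*I*pi/9)) + 1*(exp(-8*I*pi/9))*conj(exp(-4*I*pi/9))
  = (1) + (exp(4*I*pi/9)) + (exp(8*I*pi/9)) + (exp(-2*I*pi/3)) + (exp(-2*I*pi/9)) + (exp(2*I*pi/9)) + (exp(2*I*pi/3)) + (exp(-8*I*pi/9)) + (exp(-4*I*pi/9))
  = 0.
(Exp terms are combined using exp(i*s)*conj(exp(i*t)) = exp(i*(s-t)), and sums of them are collapsed using the identity that for every m > 1 the m distinct m-th roots of unity sum to 0, e.g. 1 + exp(2*I*pi/3) + exp(-2*I*pi/3) = 0.)
Dividing by |G| = 9 gives 0/9 = 0, matching the row-orthogonality relation <chi_4, chi_2> = [chi_4 = chi_2].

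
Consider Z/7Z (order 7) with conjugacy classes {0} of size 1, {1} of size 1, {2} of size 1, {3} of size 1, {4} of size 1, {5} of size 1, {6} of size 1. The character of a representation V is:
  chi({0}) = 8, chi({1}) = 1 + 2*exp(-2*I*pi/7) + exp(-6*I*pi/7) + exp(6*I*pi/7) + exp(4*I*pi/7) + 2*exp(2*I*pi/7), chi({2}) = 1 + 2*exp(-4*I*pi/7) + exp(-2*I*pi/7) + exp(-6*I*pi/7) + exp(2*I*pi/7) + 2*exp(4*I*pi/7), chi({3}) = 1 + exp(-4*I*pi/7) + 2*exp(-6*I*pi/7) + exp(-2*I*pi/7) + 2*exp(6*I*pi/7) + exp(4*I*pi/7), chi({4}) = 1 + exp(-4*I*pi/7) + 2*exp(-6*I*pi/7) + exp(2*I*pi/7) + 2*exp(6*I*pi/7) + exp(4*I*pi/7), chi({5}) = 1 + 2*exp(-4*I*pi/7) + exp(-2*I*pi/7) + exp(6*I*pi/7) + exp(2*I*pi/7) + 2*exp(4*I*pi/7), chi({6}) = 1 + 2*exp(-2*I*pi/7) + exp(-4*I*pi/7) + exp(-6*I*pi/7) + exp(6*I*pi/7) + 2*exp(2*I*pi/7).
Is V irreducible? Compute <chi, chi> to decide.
Not irreducible (reducible): <chi, chi> = 12 > 1.

<chi, chi> = (1/|G|) sum_C |C| * |chi(C)|^2 = (1/7)[1*|8|^2 + 1*|1 + 2*exp(-2*I*pi/7) + exp(-6*I*pi/7) + exp(6*I*pi/7) + exp(4*I*pi/7) + 2*exp(2*I*pi/7)|^2 + 1*|1 + 2*exp(-4*I*pi/7) + exp(-2*I*pi/7) + exp(-6*I*pi/7) + exp(2*I*pi/7) + 2*exp(4*I*pi/7)|^2 + 1*|1 + exp(-4*I*pi/7) + 2*exp(-6*I*pi/7) + exp(-2*I*pi/7) + 2*exp(6*I*pi/7) + exp(4*I*pi/7)|^2 + 1*|1 + exp(-4*I*pi/7) + 2*exp(-6*I*pi/7) + exp(2*I*pi/7) + 2*exp(6*I*pi/7) + exp(4*I*pi/7)|^2 + 1*|1 + 2*exp(-4*I*pi/7) + exp(-2*I*pi/7) + exp(6*I*pi/7) + exp(2*I*pi/7) + 2*exp(4*I*pi/7)|^2 + 1*|1 + 2*exp(-2*I*pi/7) + exp(-4*I*pi/7) + exp(-6*I*pi/7) + exp(6*I*pi/7) + 2*exp(2*I*pi/7)|^2]
  = (1/7)[(64) + (12 + 10*exp(-4*I*pi/7) + 8*exp(-2*I*pi/7) + 8*exp(-6*I*pi/7) + 8*exp(6*I*pi/7) + 8*exp(2*I*pi/7) + 10*exp(4*I*pi/7)) + (12 + 8*exp(-4*I*pi/7) + 8*exp(-2*I*pi/7) + 10*exp(-6*I*pi/7) + 10*exp(6*I*pi/7) + 8*exp(2*I*pi/7) + 8*exp(4*I*pi/7)) + (12 + 10*exp(-2*I*pi/7) + 8*exp(-4*I*pi/7) + 8*exp(-6*I*pi/7) + 8*exp(6*I*pi/7) + 8*exp(4*I*pi/7) + 10*exp(2*I*pi/7)) + (12 + 10*exp(-2*I*pi/7) + 8*exp(-4*I*pi/7) + 8*exp(-6*I*pi/7) + 8*exp(6*I*pi/7) + 8*exp(4*I*pi/7) + 10*exp(2*I*pi/7)) + (12 + 8*exp(-4*I*pi/7) + 8*exp(-2*I*pi/7) + 10*exp(-6*I*pi/7) + 10*exp(6*I*pi/7) + 8*exp(2*I*pi/7) + 8*exp(4*I*pi/7)) + (12 + 10*exp(-4*I*pi/7) + 8*exp(-2*I*pi/7) + 8*exp(-6*I*pi/7) + 8*exp(6*I*pi/7) + 8*exp(2*I*pi/7) + 10*exp(4*I*pi/7))] = 84/7 = 12.
(Exp terms are combined using exp(i*s)*conj(exp(i*t)) = exp(i*(s-t)), and sums of them are collapsed using the identity that for every m > 1 the m distinct m-th roots of unity sum to 0, e.g. 1 + exp(2*I*pi/3) + exp(-2*I*pi/3) = 0.)
A character is irreducible iff <chi, chi> = 1, so this representation is reducible.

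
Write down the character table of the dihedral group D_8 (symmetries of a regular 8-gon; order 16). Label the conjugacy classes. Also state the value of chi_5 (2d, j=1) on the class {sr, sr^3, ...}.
Conjugacy classes: {e} of size 1, {r^4} of size 1, {r^1, r^7} of size 2, {r^2, r^6} of size 2, {r^3, r^5} of size 2, {s, sr^2, ...} of size 4, {sr, sr^3, ...} of size 4.
Character table:
  irrep \ class              {e} (size 1)  {r^4} (size 1)  {r^1, r^7} (size 2)  {r^2, r^6} (size 2)  {r^3, r^5} (size 2)  {s, sr^2, ...} (size 4)  {sr, sr^3, ...} (size 4)
  chi_1 (triv)               1             1               1                    1                    1                    1                        1                       
  chi_2 (sign: r->1, s->-1)  1             1               1                    1                    1                    -1                       -1                      
  chi_3 (r->-1, s->1)        1             1               -1                   1                    -1                   1                        -1                      
  chi_4 (r->-1, s->-1)       1             1               -1                   1                    -1                   -1                       1                       
  chi_5 (2d, j=1)            2             -2              sqrt(2)              0                    -sqrt(2)             0                        0                       
  chi_6 (2d, j=2)            2             2               0                    -2                   0                    0                        0                       
  chi_7 (2d, j=3)            2             -2              -sqrt(2)             0                    sqrt(2)              0                        0                       

Spot check: chi_5 (2d, j=1) on {sr, sr^3, ...} = 0.

Reasoning: D_8 has order 2*8 = 16 with 7 conjugacy classes, hence 7 irreducibles. Sum of squared dims 1 + 1 + 1 + 1 + 4 + 4 + 4 = 16 = |G|. Linear characters come from the abelianisation; the 2-dimensional irreps have character r^k -> 2*cos(2*pi*j*k/8), reflections -> 0.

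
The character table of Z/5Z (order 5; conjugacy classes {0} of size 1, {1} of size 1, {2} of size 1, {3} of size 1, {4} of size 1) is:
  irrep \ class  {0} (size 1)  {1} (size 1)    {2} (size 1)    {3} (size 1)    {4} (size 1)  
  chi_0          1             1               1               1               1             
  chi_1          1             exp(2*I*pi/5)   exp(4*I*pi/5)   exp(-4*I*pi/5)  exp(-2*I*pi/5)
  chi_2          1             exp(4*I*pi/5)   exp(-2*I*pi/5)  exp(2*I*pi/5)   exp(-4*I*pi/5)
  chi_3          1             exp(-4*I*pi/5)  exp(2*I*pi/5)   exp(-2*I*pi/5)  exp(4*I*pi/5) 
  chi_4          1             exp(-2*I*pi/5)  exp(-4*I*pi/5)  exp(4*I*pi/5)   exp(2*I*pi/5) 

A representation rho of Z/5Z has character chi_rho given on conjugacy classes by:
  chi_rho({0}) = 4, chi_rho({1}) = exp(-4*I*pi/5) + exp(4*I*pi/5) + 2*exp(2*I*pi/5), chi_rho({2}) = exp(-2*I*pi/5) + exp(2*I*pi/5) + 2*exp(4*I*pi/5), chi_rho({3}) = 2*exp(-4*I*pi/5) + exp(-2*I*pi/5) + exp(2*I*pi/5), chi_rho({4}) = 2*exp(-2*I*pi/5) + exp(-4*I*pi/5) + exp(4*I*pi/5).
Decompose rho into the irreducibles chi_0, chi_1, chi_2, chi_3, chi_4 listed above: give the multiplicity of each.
Multiplicities: chi_0: 0, chi_1: 2, chi_2: 1, chi_3: 1, chi_4: 0.

Reasoning: Use <chi_rho, chi> = (1/|G|) sum_C |C| * chi_rho(C) * conj(chi(C)) with |G| = 5 for each irreducible chi in the table:
  <chi_rho, chi_0> = (1/5)[1*(4)*conj(1) + 1*(exp(-4*I*pi/5) + exp(4*I*pi/5) + 2*exp(2*I*pi/5))*conj(1) + 1*(exp(-2*I*pi/5) + exp(2*I*pi/5) + 2*exp(4*I*pi/5))*conj(1) + 1*(2*exp(-4*I*pi/5) + exp(-2*I*pi/5) + exp(2*I*pi/5))*conj(1) + 1*(2*exp(-2*I*pi/5) + exp(-4*I*pi/5) + exp(4*I*pi/5))*conj(1)]
      = (1/5)[(4) + (exp(-4*I*pi/5) + exp(4*I*pi/5) + 2*exp(2*I*pi/5)) + (exp(-2*I*pi/5) + exp(2*I*pi/5) + 2*exp(4*I*pi/5)) + (2*exp(-4*I*pi/5) + exp(-2*I*pi/5) + exp(2*I*pi/5)) + (2*exp(-2*I*pi/5) + exp(-4*I*pi/5) + exp(4*I*pi/5))] = 0/5 = 0
  <chi_rho, chi_1> = (1/5)[1*(4)*conj(1) + 1*(exp(-4*I*pi/5) + exp(4*I*pi/5) + 2*exp(2*I*pi/5))*conj(exp(2*I*pi/5)) + 1*(exp(-2*I*pi/5) + exp(2*I*pi/5) + 2*exp(4*I*pi/5))*conj(exp(4*I*pi/5)) + 1*(2*exp(-4*I*pi/5) + exp(-2*I*pi/5) + exp(2*I*pi/5))*conj(exp(-4*I*pi/5)) + 1*(2*exp(-2*I*pi/5) + exp(-4*I*pi/5) + exp(4*I*pi/5))*conj(exp(-2*I*pi/5))]
      = (1/5)[(4) + (2 + exp(4*I*pi/5) + exp(2*I*pi/5)) + (2 + exp(-2*I*pi/5) + exp(4*I*pi/5)) + (2 + exp(-4*I*pi/5) + exp(2*I*pi/5)) + (2 + exp(-2*I*pi/5) + exp(-4*I*pi/5))] = 10/5 = 2
  <chi_rho, chi_2> = (1/5)[1*(4)*conj(1) + 1*(exp(-4*I*pi/5) + exp(4*I*pi/5) + 2*exp(2*I*pi/5))*conj(exp(4*I*pi/5)) + 1*(exp(-2*I*pi/5) + exp(2*I*pi/5) + 2*exp(4*I*pi/5))*conj(exp(-2*I*pi/5)) + 1*(2*exp(-4*I*pi/5) + exp(-2*I*pi/5) + exp(2*I*pi/5))*conj(exp(2*I*pi/5)) + 1*(2*exp(-2*I*pi/5) + exp(-4*I*pi/5) + exp(4*I*pi/5))*conj(exp(-4*I*pi/5))]
      = (1/5)[(4) + (1 + 2*exp(-2*I*pi/5) + exp(2*I*pi/5)) + (1 + 2*exp(-4*I*pi/5) + exp(4*I*pi/5)) + (1 + exp(-4*I*pi/5) + 2*exp(4*I*pi/5)) + (1 + exp(-2*I*pi/5) + 2*exp(2*I*pi/5))] = 5/5 = 1
  <chi_rho, chi_3> = (1/5)[1*(4)*conj(1) + 1*(exp(-4*I*pi/5) + exp(4*I*pi/5) + 2*exp(2*I*pi/5))*conj(exp(-4*I*pi/5)) + 1*(exp(-2*I*pi/5) + exp(2*I*pi/5) + 2*exp(4*I*pi/5))*conj(exp(2*I*pi/5)) + 1*(2*exp(-4*I*pi/5) + exp(-2*I*pi/5) + exp(2*I*pi/5))*conj(exp(-2*I*pi/5)) + 1*(2*exp(-2*I*pi/5) + exp(-4*I*pi/5) + exp(4*I*pi/5))*conj(exp(4*I*pi/5))]
      = (1/5)[(4) + (1 + 2*exp(-4*I*pi/5) + exp(-2*I*pi/5)) + (1 + exp(-4*I*pi/5) + 2*exp(2*I*pi/5)) + (1 + 2*exp(-2*I*pi/5) + exp(4*I*pi/5)) + (1 + exp(2*I*pi/5) + 2*exp(4*I*pi/5))] = 5/5 = 1
  <chi_rho, chi_4> = (1/5)[1*(4)*conj(1) + 1*(exp(-4*I*pi/5) + exp(4*I*pi/5) + 2*exp(2*I*pi/5))*conj(exp(-2*I*pi/5)) + 1*(exp(-2*I*pi/5) + exp(2*I*pi/5) + 2*exp(4*I*pi/5))*conj(exp(-4*I*pi/5)) + 1*(2*exp(-4*I*pi/5) + exp(-2*I*pi/5) + exp(2*I*pi/5))*conj(exp(4*I*pi/5)) + 1*(2*exp(-2*I*pi/5) + exp(-4*I*pi/5) + exp(4*I*pi/5))*conj(exp(2*I*pi/5))]
      = (1/5)[(4) + (exp(-2*I*pi/5) + exp(-4*I*pi/5) + 2*exp(4*I*pi/5)) + (2*exp(-2*I*pi/5) + exp(-4*I*pi/5) + exp(2*I*pi/5)) + (exp(-2*I*pi/5) + exp(4*I*pi/5) + 2*exp(2*I*pi/5)) + (2*exp(-4*I*pi/5) + exp(4*I*pi/5) + exp(2*I*pi/5))] = 0/5 = 0
(Exp terms are combined using exp(i*s)*conj(exp(i*t)) = exp(i*(s-t)), and sums of them are collapsed using the identity that for every m > 1 the m distinct m-th roots of unity sum to 0, e.g. 1 + exp(2*I*pi/3) + exp(-2*I*pi/3) = 0.)
Dimension check: dim(rho) = sum (mult * dim) = 0*1 + 2*1 + 1*1 + 1*1 + 0*1 = 4 = chi_rho(e) = 4.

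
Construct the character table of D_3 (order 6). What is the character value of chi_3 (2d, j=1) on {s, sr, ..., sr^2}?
Conjugacy classes: {e} of size 1, {r^1, r^2} of size 2, {s, sr, ..., sr^2} of size 3.
Character table:
  irrep \ class              {e} (size 1)  {r^1, r^2} (size 2)  {s, sr, ..., sr^2} (size 3)
  chi_1 (triv)               1             1                    1                          
  chi_2 (sign: r->1, s->-1)  1             1                    -1                         
  chi_3 (2d, j=1)            2             -1                   0                          

Spot check: chi_3 (2d, j=1) on {s, sr, ..., sr^2} = 0.

Solution. D_3 has order 2*3 = 6 with 3 conjugacy classes, hence 3 irreducibles. Sum of squared dims 1 + 1 + 4 = 6 = |G|. Linear characters come from the abelianisation; the 2-dimensional irreps have character r^k -> 2*cos(2*pi*j*k/3), reflections -> 0.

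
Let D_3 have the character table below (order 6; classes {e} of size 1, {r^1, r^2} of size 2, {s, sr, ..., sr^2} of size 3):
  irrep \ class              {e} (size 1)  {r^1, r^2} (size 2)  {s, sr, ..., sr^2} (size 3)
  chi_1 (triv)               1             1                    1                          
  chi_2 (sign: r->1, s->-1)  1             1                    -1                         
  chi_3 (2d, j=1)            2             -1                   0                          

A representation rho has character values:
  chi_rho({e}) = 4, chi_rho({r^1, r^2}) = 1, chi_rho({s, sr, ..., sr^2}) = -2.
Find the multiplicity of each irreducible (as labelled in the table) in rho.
Multiplicities: chi_1: 0, chi_2: 2, chi_3: 1.

Derivation: Use <chi_rho, chi> = (1/|G|) sum_C |C| * chi_rho(C) * conj(chi(C)) with |G| = 6 for each irreducible chi in the table:
  <chi_rho, chi_1> = (1/6)[1*(4)*conj(1) + 2*(1)*conj(1) + 3*(-2)*conj(1)]
      = (1/6)[(4) + (2) + (-6)] = 0/6 = 0
  <chi_rho, chi_2> = (1/6)[1*(4)*conj(1) + 2*(1)*conj(1) + 3*(-2)*conj(-1)]
      = (1/6)[(4) + (2) + (6)] = 12/6 = 2
  <chi_rho, chi_3> = (1/6)[1*(4)*conj(2) + 2*(1)*conj(-1) + 3*(-2)*conj(0)]
      = (1/6)[(8) + (-2) + (0)] = 6/6 = 1
Dimension check: dim(rho) = sum (mult * dim) = 0*1 + 2*1 + 1*2 = 4 = chi_rho(e) = 4.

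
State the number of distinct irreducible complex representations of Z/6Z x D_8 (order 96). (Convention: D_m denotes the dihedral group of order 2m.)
42

Derivation: The number of irreducible complex representations of a finite group equals its number of conjugacy classes. For a direct product, #classes(G x H) = #classes(G) * #classes(H). Z/6Z has 6 classes (abelian), D_8 has 7 classes, so 6 * 7 = 42, so Z/6Z x D_8 (order 96) has exactly 42 irreducible complex representations.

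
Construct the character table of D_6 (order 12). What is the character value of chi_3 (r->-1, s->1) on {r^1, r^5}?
Conjugacy classes: {e} of size 1, {r^3} of size 1, {r^1, r^5} of size 2, {r^2, r^4} of size 2, {s, sr^2, ...} of size 3, {sr, sr^3, ...} of size 3.
Character table:
  irrep \ class              {e} (size 1)  {r^3} (size 1)  {r^1, r^5} (size 2)  {r^2, r^4} (size 2)  {s, sr^2, ...} (size 3)  {sr, sr^3, ...} (size 3)
  chi_1 (triv)               1             1               1                    1                    1                        1                       
  chi_2 (sign: r->1, s->-1)  1             1               1                    1                    -1                       -1                      
  chi_3 (r->-1, s->1)        1             -1              -1                   1                    1                        -1                      
  chi_4 (r->-1, s->-1)       1             -1              -1                   1                    -1                       1                       
  chi_5 (2d, j=1)            2             -2              1                    -1                   0                        0                       
  chi_6 (2d, j=2)            2             2               -1                   -1                   0                        0                       

Spot check: chi_3 (r->-1, s->1) on {r^1, r^5} = -1.

Explanation: D_6 has order 2*6 = 12 with 6 conjugacy classes, hence 6 irreducibles. Sum of squared dims 1 + 1 + 1 + 1 + 4 + 4 = 12 = |G|. Linear characters come from the abelianisation; the 2-dimensional irreps have character r^k -> 2*cos(2*pi*j*k/6), reflections -> 0.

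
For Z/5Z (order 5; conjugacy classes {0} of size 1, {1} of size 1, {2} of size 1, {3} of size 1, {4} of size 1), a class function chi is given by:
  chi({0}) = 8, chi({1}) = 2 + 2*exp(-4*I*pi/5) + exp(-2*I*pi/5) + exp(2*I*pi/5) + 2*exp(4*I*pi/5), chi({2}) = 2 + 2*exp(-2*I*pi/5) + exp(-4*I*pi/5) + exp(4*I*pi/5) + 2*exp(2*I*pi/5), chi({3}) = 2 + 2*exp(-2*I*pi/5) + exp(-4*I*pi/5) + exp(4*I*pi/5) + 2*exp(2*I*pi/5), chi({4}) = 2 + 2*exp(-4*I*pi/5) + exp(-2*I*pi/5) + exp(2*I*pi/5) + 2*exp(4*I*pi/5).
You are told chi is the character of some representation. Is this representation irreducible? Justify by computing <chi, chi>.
Not irreducible (reducible): <chi, chi> = 14 > 1.

Argument: <chi, chi> = (1/|G|) sum_C |C| * |chi(C)|^2 = (1/5)[1*|8|^2 + 1*|2 + 2*exp(-4*I*pi/5) + exp(-2*I*pi/5) + exp(2*I*pi/5) + 2*exp(4*I*pi/5)|^2 + 1*|2 + 2*exp(-2*I*pi/5) + exp(-4*I*pi/5) + exp(4*I*pi/5) + 2*exp(2*I*pi/5)|^2 + 1*|2 + 2*exp(-2*I*pi/5) + exp(-4*I*pi/5) + exp(4*I*pi/5) + 2*exp(2*I*pi/5)|^2 + 1*|2 + 2*exp(-4*I*pi/5) + exp(-2*I*pi/5) + exp(2*I*pi/5) + 2*exp(4*I*pi/5)|^2]
  = (1/5)[(64) + (14 + 12*exp(-2*I*pi/5) + 13*exp(-4*I*pi/5) + 13*exp(4*I*pi/5) + 12*exp(2*I*pi/5)) + (14 + 13*exp(-2*I*pi/5) + 12*exp(-4*I*pi/5) + 12*exp(4*I*pi/5) + 13*exp(2*I*pi/5)) + (14 + 13*exp(-2*I*pi/5) + 12*exp(-4*I*pi/5) + 12*exp(4*I*pi/5) + 13*exp(2*I*pi/5)) + (14 + 12*exp(-2*I*pi/5) + 13*exp(-4*I*pi/5) + 13*exp(4*I*pi/5) + 12*exp(2*I*pi/5))] = 70/5 = 14.
(Exp terms are combined using exp(i*s)*conj(exp(i*t)) = exp(i*(s-t)), and sums of them are collapsed using the identity that for every m > 1 the m distinct m-th roots of unity sum to 0, e.g. 1 + exp(2*I*pi/3) + exp(-2*I*pi/3) = 0.)
A character is irreducible iff <chi, chi> = 1, so this representation is reducible.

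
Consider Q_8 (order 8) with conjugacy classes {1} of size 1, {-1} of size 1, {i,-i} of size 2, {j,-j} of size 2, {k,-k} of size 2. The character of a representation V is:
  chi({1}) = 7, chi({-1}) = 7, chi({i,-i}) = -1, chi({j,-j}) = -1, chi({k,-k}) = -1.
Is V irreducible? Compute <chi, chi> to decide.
Not irreducible (reducible): <chi, chi> = 13 > 1.

Justification: <chi, chi> = (1/|G|) sum_C |C| * |chi(C)|^2 = (1/8)[1*|7|^2 + 1*|7|^2 + 2*|-1|^2 + 2*|-1|^2 + 2*|-1|^2]
  = (1/8)[(49) + (49) + (2) + (2) + (2)] = 104/8 = 13.
A character is irreducible iff <chi, chi> = 1, so this representation is reducible.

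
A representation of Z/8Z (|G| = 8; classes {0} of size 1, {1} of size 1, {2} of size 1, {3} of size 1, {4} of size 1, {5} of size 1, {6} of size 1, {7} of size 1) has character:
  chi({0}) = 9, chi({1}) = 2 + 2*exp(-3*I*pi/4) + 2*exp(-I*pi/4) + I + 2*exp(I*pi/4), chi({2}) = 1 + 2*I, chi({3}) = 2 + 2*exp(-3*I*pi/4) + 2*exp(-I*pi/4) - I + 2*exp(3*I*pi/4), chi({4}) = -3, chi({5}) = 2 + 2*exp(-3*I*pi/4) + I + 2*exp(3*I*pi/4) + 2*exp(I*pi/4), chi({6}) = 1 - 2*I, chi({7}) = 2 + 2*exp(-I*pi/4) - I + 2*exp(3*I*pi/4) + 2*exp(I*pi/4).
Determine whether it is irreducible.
Not irreducible (reducible): <chi, chi> = 17 > 1.

Details: <chi, chi> = (1/|G|) sum_C |C| * |chi(C)|^2 = (1/8)[1*|9|^2 + 1*|2 + 2*exp(-3*I*pi/4) + 2*exp(-I*pi/4) + I + 2*exp(I*pi/4)|^2 + 1*|1 + 2*I|^2 + 1*|2 + 2*exp(-3*I*pi/4) + 2*exp(-I*pi/4) - I + 2*exp(3*I*pi/4)|^2 + 1*|-3|^2 + 1*|2 + 2*exp(-3*I*pi/4) + I + 2*exp(3*I*pi/4) + 2*exp(I*pi/4)|^2 + 1*|1 - 2*I|^2 + 1*|2 + 2*exp(-I*pi/4) - I + 2*exp(3*I*pi/4) + 2*exp(I*pi/4)|^2]
  = (1/8)[(81) + (9 + 6*exp(-3*I*pi/4) + 6*exp(-I*pi/4) + 4*exp(3*I*pi/4) + 8*exp(I*pi/4)) + (5) + (9 + 8*exp(-3*I*pi/4) + 4*exp(-I*pi/4) + 6*exp(3*I*pi/4) + 6*exp(I*pi/4)) + (9) + (9 + 8*exp(-3*I*pi/4) + 4*exp(-I*pi/4) + 6*exp(3*I*pi/4) + 6*exp(I*pi/4)) + (5) + (9 + 6*exp(-3*I*pi/4) + 6*exp(-I*pi/4) + 4*exp(3*I*pi/4) + 8*exp(I*pi/4))] = 136/8 = 17.
(Exp terms are combined using exp(i*s)*conj(exp(i*t)) = exp(i*(s-t)), and sums of them are collapsed using the identity that for every m > 1 the m distinct m-th roots of unity sum to 0, e.g. 1 + exp(2*I*pi/3) + exp(-2*I*pi/3) = 0.)
A character is irreducible iff <chi, chi> = 1, so this representation is reducible.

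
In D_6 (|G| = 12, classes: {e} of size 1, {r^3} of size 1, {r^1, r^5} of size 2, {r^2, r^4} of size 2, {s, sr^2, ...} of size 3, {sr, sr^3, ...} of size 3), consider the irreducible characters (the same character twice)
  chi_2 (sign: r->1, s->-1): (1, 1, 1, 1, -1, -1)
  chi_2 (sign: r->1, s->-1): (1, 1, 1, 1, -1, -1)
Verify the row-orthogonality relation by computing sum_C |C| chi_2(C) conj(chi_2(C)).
Sum = 12 = |G| = 12; so <chi_2, chi_2> = 1 (norm-1 confirms irreducibility).

Proof sketch: Compute term by term over conjugacy classes (|C| * chi_2(C) * conj(chi_2(C))):
  1*(1)*conj(1) + 1*(1)*conj(1) + 2*(1)*conj(1) + 2*(1)*conj(1) + 3*(-1)*conj(-1) + 3*(-1)*conj(-1)
  = (1) + (1) + (2) + (2) + (3) + (3)
  = 12.
Dividing by |G| = 12 gives 12/12 = 1, matching the row-orthogonality relation <chi_2, chi_2> = [chi_2 = chi_2].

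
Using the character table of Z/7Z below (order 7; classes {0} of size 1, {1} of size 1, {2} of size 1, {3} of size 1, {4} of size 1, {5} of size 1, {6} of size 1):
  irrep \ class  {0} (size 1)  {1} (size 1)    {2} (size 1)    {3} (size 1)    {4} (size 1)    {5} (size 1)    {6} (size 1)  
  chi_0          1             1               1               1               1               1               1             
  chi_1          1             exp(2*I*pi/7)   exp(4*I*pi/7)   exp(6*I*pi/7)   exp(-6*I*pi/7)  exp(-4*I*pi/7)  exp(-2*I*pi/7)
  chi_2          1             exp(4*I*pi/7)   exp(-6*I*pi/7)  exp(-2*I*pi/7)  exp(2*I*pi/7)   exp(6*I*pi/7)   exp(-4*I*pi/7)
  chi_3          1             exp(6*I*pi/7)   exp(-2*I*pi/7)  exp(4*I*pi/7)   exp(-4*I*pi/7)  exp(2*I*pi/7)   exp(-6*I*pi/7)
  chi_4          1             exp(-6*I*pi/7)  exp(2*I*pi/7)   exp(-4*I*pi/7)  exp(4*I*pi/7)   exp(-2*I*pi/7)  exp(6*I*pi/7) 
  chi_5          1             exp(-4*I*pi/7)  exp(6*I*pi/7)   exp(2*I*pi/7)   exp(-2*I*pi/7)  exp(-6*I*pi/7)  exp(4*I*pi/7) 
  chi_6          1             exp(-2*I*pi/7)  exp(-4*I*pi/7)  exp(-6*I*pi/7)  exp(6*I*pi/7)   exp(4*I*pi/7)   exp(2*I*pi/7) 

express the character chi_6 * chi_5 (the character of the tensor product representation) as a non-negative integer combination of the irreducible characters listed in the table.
chi_6 tensor chi_5 = chi_4 (all other irreducibles have multiplicity 0).

Solution. The character of a tensor product is the pointwise product (chi_6 * chi_5)(C) = chi_6(C) * chi_5(C):
  {0}: (1)*(1), {1}: (exp(-2*I*pi/7))*(exp(-4*I*pi/7)), {2}: (exp(-4*I*pi/7))*(exp(6*I*pi/7)), {3}: (exp(-6*I*pi/7))*(exp(2*I*pi/7)), {4}: (exp(6*I*pi/7))*(exp(-2*I*pi/7)), {5}: (exp(4*I*pi/7))*(exp(-6*I*pi/7)), {6}: (exp(2*I*pi/7))*(exp(4*I*pi/7))
so (chi_6 * chi_5) takes values
  {0} -> 1, {1} -> exp(-6*I*pi/7), {2} -> exp(2*I*pi/7), {3} -> exp(-4*I*pi/7), {4} -> exp(4*I*pi/7), {5} -> exp(-2*I*pi/7), {6} -> exp(6*I*pi/7).
Now take the inner product of this character with each irreducible chi from the table, <chi_6*chi_5, chi> = (1/7) sum_C |C| (chi_6*chi_5)(C) conj(chi(C)):
  <chi_6*chi_5, chi_0> = (1/7)[1*(1)*conj(1) + 1*(exp(-6*I*pi/7))*conj(1) + 1*(exp(2*I*pi/7))*conj(1) + 1*(exp(-4*I*pi/7))*conj(1) + 1*(exp(4*I*pi/7))*conj(1) + 1*(exp(-2*I*pi/7))*conj(1) + 1*(exp(6*I*pi/7))*conj(1)]
      = (1/7)[(1) + (exp(-6*I*pi/7)) + (exp(2*I*pi/7)) + (exp(-4*I*pi/7)) + (exp(4*I*pi/7)) + (exp(-2*I*pi/7)) + (exp(6*I*pi/7))] = 0/7 = 0
  <chi_6*chi_5, chi_1> = (1/7)[1*(1)*conj(1) + 1*(exp(-6*I*pi/7))*conj(exp(2*I*pi/7)) + 1*(exp(2*I*pi/7))*conj(exp(4*I*pi/7)) + 1*(exp(-4*I*pi/7))*conj(exp(6*I*pi/7)) + 1*(exp(4*I*pi/7))*conj(exp(-6*I*pi/7)) + 1*(exp(-2*I*pi/7))*conj(exp(-4*I*pi/7)) + 1*(exp(6*I*pi/7))*conj(exp(-2*I*pi/7))]
      = (1/7)[(1) + (exp(6*I*pi/7)) + (exp(-2*I*pi/7)) + (exp(4*I*pi/7)) + (exp(-4*I*pi/7)) + (exp(2*I*pi/7)) + (exp(-6*I*pi/7))] = 0/7 = 0
  <chi_6*chi_5, chi_2> = (1/7)[1*(1)*conj(1) + 1*(exp(-6*I*pi/7))*conj(exp(4*I*pi/7)) + 1*(exp(2*I*pi/7))*conj(exp(-6*I*pi/7)) + 1*(exp(-4*I*pi/7))*conj(exp(-2*I*pi/7)) + 1*(exp(4*I*pi/7))*conj(exp(2*I*pi/7)) + 1*(exp(-2*I*pi/7))*conj(exp(6*I*pi/7)) + 1*(exp(6*I*pi/7))*conj(exp(-4*I*pi/7))]
      = (1/7)[(1) + (exp(4*I*pi/7)) + (exp(-6*I*pi/7)) + (exp(-2*I*pi/7)) + (exp(2*I*pi/7)) + (exp(6*I*pi/7)) + (exp(-4*I*pi/7))] = 0/7 = 0
  <chi_6*chi_5, chi_3> = (1/7)[1*(1)*conj(1) + 1*(exp(-6*I*pi/7))*conj(exp(6*I*pi/7)) + 1*(exp(2*I*pi/7))*conj(exp(-2*I*pi/7)) + 1*(exp(-4*I*pi/7))*conj(exp(4*I*pi/7)) + 1*(exp(4*I*pi/7))*conj(exp(-4*I*pi/7)) + 1*(exp(-2*I*pi/7))*conj(exp(2*I*pi/7)) + 1*(exp(6*I*pi/7))*conj(exp(-6*I*pi/7))]
      = (1/7)[(1) + (exp(2*I*pi/7)) + (exp(4*I*pi/7)) + (exp(6*I*pi/7)) + (exp(-6*I*pi/7)) + (exp(-4*I*pi/7)) + (exp(-2*I*pi/7))] = 0/7 = 0
  <chi_6*chi_5, chi_4> = (1/7)[1*(1)*conj(1) + 1*(exp(-6*I*pi/7))*conj(exp(-6*I*pi/7)) + 1*(exp(2*I*pi/7))*conj(exp(2*I*pi/7)) + 1*(exp(-4*I*pi/7))*conj(exp(-4*I*pi/7)) + 1*(exp(4*I*pi/7))*conj(exp(4*I*pi/7)) + 1*(exp(-2*I*pi/7))*conj(exp(-2*I*pi/7)) + 1*(exp(6*I*pi/7))*conj(exp(6*I*pi/7))]
      = (1/7)[(1) + (1) + (1) + (1) + (1) + (1) + (1)] = 7/7 = 1
  <chi_6*chi_5, chi_5> = (1/7)[1*(1)*conj(1) + 1*(exp(-6*I*pi/7))*conj(exp(-4*I*pi/7)) + 1*(exp(2*I*pi/7))*conj(exp(6*I*pi/7)) + 1*(exp(-4*I*pi/7))*conj(exp(2*I*pi/7)) + 1*(exp(4*I*pi/7))*conj(exp(-2*I*pi/7)) + 1*(exp(-2*I*pi/7))*conj(exp(-6*I*pi/7)) + 1*(exp(6*I*pi/7))*conj(exp(4*I*pi/7))]
      = (1/7)[(1) + (exp(-2*I*pi/7)) + (exp(-4*I*pi/7)) + (exp(-6*I*pi/7)) + (exp(6*I*pi/7)) + (exp(4*I*pi/7)) + (exp(2*I*pi/7))] = 0/7 = 0
  <chi_6*chi_5, chi_6> = (1/7)[1*(1)*conj(1) + 1*(exp(-6*I*pi/7))*conj(exp(-2*I*pi/7)) + 1*(exp(2*I*pi/7))*conj(exp(-4*I*pi/7)) + 1*(exp(-4*I*pi/7))*conj(exp(-6*I*pi/7)) + 1*(exp(4*I*pi/7))*conj(exp(6*I*pi/7)) + 1*(exp(-2*I*pi/7))*conj(exp(4*I*pi/7)) + 1*(exp(6*I*pi/7))*conj(exp(2*I*pi/7))]
      = (1/7)[(1) + (exp(-4*I*pi/7)) + (exp(6*I*pi/7)) + (exp(2*I*pi/7)) + (exp(-2*I*pi/7)) + (exp(-6*I*pi/7)) + (exp(4*I*pi/7))] = 0/7 = 0
(Exp terms are combined using exp(i*s)*conj(exp(i*t)) = exp(i*(s-t)), and sums of them are collapsed using the identity that for every m > 1 the m distinct m-th roots of unity sum to 0, e.g. 1 + exp(2*I*pi/3) + exp(-2*I*pi/3) = 0.)
Hence the multiplicities are chi_4: 1. Dimension check: dim(chi_6)*dim(chi_5) = 1*1 = 1 and sum (mult * dim) = 1*1 = 1.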